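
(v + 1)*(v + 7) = v^2 + 8*v + 7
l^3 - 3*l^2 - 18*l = l*(l - 6)*(l + 3)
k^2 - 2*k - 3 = (k - 3)*(k + 1)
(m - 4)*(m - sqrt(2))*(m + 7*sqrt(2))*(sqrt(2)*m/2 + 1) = sqrt(2)*m^4/2 - 2*sqrt(2)*m^3 + 7*m^3 - 28*m^2 - sqrt(2)*m^2 - 14*m + 4*sqrt(2)*m + 56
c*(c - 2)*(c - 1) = c^3 - 3*c^2 + 2*c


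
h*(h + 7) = h^2 + 7*h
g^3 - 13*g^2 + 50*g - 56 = (g - 7)*(g - 4)*(g - 2)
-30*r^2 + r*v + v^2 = (-5*r + v)*(6*r + v)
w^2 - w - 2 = (w - 2)*(w + 1)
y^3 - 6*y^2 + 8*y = y*(y - 4)*(y - 2)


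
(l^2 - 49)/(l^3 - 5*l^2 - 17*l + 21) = (l + 7)/(l^2 + 2*l - 3)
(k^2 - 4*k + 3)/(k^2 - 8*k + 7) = (k - 3)/(k - 7)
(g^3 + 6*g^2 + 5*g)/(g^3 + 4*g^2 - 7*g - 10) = g/(g - 2)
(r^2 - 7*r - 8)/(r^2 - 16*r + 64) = (r + 1)/(r - 8)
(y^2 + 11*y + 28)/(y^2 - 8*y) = (y^2 + 11*y + 28)/(y*(y - 8))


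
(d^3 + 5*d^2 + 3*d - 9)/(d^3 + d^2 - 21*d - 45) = (d - 1)/(d - 5)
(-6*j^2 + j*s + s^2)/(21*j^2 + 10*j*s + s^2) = (-2*j + s)/(7*j + s)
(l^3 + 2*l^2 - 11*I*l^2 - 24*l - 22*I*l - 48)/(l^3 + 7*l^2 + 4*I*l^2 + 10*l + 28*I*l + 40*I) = (l^2 - 11*I*l - 24)/(l^2 + l*(5 + 4*I) + 20*I)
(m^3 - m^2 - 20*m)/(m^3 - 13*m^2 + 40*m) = (m + 4)/(m - 8)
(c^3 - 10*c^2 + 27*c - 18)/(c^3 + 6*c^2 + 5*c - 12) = (c^2 - 9*c + 18)/(c^2 + 7*c + 12)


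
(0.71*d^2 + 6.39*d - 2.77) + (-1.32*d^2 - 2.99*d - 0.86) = -0.61*d^2 + 3.4*d - 3.63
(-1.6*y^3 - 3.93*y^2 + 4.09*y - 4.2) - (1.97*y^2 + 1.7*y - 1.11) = -1.6*y^3 - 5.9*y^2 + 2.39*y - 3.09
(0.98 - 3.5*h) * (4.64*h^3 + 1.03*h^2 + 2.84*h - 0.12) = -16.24*h^4 + 0.942199999999999*h^3 - 8.9306*h^2 + 3.2032*h - 0.1176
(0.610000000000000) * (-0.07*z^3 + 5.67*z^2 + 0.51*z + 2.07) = -0.0427*z^3 + 3.4587*z^2 + 0.3111*z + 1.2627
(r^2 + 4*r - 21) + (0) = r^2 + 4*r - 21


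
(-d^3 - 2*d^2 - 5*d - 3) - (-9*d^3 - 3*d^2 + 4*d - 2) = 8*d^3 + d^2 - 9*d - 1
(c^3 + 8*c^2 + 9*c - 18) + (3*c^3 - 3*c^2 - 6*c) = 4*c^3 + 5*c^2 + 3*c - 18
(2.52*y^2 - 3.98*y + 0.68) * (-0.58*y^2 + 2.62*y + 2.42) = -1.4616*y^4 + 8.9108*y^3 - 4.7236*y^2 - 7.85*y + 1.6456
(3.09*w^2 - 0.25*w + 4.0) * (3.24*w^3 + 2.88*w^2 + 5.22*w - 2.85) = 10.0116*w^5 + 8.0892*w^4 + 28.3698*w^3 + 1.4085*w^2 + 21.5925*w - 11.4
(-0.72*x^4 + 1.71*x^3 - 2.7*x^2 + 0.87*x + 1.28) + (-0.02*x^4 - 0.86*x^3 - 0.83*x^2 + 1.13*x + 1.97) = -0.74*x^4 + 0.85*x^3 - 3.53*x^2 + 2.0*x + 3.25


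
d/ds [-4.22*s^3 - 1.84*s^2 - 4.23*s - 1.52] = -12.66*s^2 - 3.68*s - 4.23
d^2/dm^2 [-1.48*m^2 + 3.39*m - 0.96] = -2.96000000000000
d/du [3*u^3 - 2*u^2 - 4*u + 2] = 9*u^2 - 4*u - 4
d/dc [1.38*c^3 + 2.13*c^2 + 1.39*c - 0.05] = 4.14*c^2 + 4.26*c + 1.39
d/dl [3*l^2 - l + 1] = 6*l - 1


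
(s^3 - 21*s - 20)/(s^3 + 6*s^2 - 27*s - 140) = (s + 1)/(s + 7)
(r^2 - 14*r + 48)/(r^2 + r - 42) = (r - 8)/(r + 7)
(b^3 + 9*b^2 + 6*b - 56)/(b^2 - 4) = (b^2 + 11*b + 28)/(b + 2)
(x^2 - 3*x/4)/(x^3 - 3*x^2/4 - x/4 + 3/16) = 4*x/(4*x^2 - 1)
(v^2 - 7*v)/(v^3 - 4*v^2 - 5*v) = (7 - v)/(-v^2 + 4*v + 5)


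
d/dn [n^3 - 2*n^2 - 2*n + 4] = 3*n^2 - 4*n - 2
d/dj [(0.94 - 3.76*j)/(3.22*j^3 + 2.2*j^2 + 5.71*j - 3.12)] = (24.2144*j^3 - 0.808399999999999*j^2 - 4.136*j + 6.3638)/(10.3684*j^6 + 14.168*j^5 + 41.6124*j^4 + 5.0312*j^3 + 18.8761*j^2 - 35.6304*j + 9.7344)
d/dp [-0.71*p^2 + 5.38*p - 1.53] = 5.38 - 1.42*p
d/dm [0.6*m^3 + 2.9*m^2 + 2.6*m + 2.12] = 1.8*m^2 + 5.8*m + 2.6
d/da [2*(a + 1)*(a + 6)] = 4*a + 14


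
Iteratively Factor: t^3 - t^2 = (t)*(t^2 - t) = t*(t - 1)*(t)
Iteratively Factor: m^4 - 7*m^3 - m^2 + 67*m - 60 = (m - 5)*(m^3 - 2*m^2 - 11*m + 12) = (m - 5)*(m + 3)*(m^2 - 5*m + 4) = (m - 5)*(m - 1)*(m + 3)*(m - 4)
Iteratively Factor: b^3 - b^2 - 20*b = (b - 5)*(b^2 + 4*b) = b*(b - 5)*(b + 4)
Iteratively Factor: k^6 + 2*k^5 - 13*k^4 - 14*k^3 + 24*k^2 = (k)*(k^5 + 2*k^4 - 13*k^3 - 14*k^2 + 24*k) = k^2*(k^4 + 2*k^3 - 13*k^2 - 14*k + 24) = k^2*(k + 2)*(k^3 - 13*k + 12) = k^2*(k + 2)*(k + 4)*(k^2 - 4*k + 3) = k^2*(k - 3)*(k + 2)*(k + 4)*(k - 1)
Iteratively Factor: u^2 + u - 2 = (u - 1)*(u + 2)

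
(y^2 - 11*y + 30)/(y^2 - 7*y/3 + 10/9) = 9*(y^2 - 11*y + 30)/(9*y^2 - 21*y + 10)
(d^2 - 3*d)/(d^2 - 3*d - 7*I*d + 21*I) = d/(d - 7*I)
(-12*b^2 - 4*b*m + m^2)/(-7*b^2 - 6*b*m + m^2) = (12*b^2 + 4*b*m - m^2)/(7*b^2 + 6*b*m - m^2)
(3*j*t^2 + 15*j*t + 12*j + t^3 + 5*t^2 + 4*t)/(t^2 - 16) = (3*j*t + 3*j + t^2 + t)/(t - 4)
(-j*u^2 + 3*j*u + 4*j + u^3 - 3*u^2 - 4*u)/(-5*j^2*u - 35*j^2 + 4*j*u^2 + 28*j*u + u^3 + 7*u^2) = (u^2 - 3*u - 4)/(5*j*u + 35*j + u^2 + 7*u)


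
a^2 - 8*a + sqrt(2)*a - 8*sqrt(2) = (a - 8)*(a + sqrt(2))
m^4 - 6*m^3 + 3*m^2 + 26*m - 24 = (m - 4)*(m - 3)*(m - 1)*(m + 2)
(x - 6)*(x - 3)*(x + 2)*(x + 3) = x^4 - 4*x^3 - 21*x^2 + 36*x + 108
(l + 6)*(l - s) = l^2 - l*s + 6*l - 6*s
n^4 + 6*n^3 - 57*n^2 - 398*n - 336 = (n - 8)*(n + 1)*(n + 6)*(n + 7)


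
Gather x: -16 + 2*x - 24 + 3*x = 5*x - 40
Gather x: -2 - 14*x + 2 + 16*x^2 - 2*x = 16*x^2 - 16*x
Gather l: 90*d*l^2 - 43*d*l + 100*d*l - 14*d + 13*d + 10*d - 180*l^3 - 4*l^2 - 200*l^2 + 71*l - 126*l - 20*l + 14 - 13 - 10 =9*d - 180*l^3 + l^2*(90*d - 204) + l*(57*d - 75) - 9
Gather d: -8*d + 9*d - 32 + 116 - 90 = d - 6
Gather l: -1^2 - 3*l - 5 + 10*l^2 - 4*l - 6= 10*l^2 - 7*l - 12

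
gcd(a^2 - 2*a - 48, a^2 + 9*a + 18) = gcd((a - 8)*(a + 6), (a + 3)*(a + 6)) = a + 6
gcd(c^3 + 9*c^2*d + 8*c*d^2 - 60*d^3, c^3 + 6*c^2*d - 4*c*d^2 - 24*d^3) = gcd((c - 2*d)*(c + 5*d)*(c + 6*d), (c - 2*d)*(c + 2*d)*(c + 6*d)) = c^2 + 4*c*d - 12*d^2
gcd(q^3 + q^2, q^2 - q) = q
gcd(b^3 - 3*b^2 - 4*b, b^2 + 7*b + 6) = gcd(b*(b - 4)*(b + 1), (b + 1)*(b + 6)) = b + 1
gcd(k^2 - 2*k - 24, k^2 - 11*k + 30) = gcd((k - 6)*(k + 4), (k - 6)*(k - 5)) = k - 6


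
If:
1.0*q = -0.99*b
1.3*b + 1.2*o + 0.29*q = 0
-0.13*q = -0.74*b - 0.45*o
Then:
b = 0.00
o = 0.00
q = 0.00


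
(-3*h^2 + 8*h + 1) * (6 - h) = 3*h^3 - 26*h^2 + 47*h + 6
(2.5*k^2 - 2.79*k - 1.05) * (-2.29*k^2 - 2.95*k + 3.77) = -5.725*k^4 - 0.9859*k^3 + 20.06*k^2 - 7.4208*k - 3.9585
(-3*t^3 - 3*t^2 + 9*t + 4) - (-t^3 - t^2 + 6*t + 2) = -2*t^3 - 2*t^2 + 3*t + 2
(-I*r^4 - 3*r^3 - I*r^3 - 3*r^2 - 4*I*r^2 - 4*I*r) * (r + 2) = -I*r^5 - 3*r^4 - 3*I*r^4 - 9*r^3 - 6*I*r^3 - 6*r^2 - 12*I*r^2 - 8*I*r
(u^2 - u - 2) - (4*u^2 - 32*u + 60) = -3*u^2 + 31*u - 62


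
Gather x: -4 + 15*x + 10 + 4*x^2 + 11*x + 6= 4*x^2 + 26*x + 12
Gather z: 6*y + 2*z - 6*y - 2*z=0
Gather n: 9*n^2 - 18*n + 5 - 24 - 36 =9*n^2 - 18*n - 55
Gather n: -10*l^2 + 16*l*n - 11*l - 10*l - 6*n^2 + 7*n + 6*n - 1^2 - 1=-10*l^2 - 21*l - 6*n^2 + n*(16*l + 13) - 2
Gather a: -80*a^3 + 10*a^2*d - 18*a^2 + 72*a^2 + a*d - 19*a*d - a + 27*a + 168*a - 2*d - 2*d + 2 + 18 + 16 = -80*a^3 + a^2*(10*d + 54) + a*(194 - 18*d) - 4*d + 36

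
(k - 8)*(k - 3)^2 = k^3 - 14*k^2 + 57*k - 72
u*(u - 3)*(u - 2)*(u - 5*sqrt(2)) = u^4 - 5*sqrt(2)*u^3 - 5*u^3 + 6*u^2 + 25*sqrt(2)*u^2 - 30*sqrt(2)*u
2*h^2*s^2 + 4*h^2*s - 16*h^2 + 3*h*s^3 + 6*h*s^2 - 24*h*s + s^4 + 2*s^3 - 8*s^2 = (h + s)*(2*h + s)*(s - 2)*(s + 4)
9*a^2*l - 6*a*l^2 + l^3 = l*(-3*a + l)^2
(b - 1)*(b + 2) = b^2 + b - 2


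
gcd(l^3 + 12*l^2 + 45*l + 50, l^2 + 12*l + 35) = l + 5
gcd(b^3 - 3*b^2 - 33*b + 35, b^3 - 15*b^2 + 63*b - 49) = b^2 - 8*b + 7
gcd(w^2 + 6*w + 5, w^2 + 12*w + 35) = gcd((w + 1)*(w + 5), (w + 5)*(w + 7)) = w + 5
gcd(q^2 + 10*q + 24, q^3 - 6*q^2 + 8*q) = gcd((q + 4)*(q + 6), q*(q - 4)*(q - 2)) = 1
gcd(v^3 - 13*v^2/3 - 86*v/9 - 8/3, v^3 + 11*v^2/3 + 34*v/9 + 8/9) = v^2 + 5*v/3 + 4/9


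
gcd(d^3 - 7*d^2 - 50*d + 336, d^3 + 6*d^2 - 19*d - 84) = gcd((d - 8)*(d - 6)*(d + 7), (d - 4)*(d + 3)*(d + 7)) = d + 7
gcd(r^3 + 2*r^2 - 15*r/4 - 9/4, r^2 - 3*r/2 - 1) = r + 1/2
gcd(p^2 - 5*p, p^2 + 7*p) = p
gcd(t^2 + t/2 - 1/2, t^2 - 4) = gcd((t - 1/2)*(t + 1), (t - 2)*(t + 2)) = 1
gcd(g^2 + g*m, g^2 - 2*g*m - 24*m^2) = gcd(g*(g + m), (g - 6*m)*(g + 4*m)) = 1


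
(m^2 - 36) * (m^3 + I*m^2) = m^5 + I*m^4 - 36*m^3 - 36*I*m^2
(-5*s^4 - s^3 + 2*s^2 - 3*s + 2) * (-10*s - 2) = 50*s^5 + 20*s^4 - 18*s^3 + 26*s^2 - 14*s - 4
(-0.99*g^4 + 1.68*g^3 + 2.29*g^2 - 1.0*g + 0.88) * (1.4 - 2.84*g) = 2.8116*g^5 - 6.1572*g^4 - 4.1516*g^3 + 6.046*g^2 - 3.8992*g + 1.232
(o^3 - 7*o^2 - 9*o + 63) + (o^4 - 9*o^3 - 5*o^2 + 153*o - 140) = o^4 - 8*o^3 - 12*o^2 + 144*o - 77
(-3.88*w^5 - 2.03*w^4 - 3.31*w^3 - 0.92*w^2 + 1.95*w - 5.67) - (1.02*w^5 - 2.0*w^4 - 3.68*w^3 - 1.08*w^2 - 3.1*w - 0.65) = -4.9*w^5 - 0.0299999999999998*w^4 + 0.37*w^3 + 0.16*w^2 + 5.05*w - 5.02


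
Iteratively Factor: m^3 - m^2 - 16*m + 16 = (m - 1)*(m^2 - 16) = (m - 4)*(m - 1)*(m + 4)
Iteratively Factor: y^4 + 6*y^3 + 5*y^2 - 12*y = (y)*(y^3 + 6*y^2 + 5*y - 12) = y*(y + 3)*(y^2 + 3*y - 4) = y*(y + 3)*(y + 4)*(y - 1)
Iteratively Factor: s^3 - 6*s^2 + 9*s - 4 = (s - 4)*(s^2 - 2*s + 1) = (s - 4)*(s - 1)*(s - 1)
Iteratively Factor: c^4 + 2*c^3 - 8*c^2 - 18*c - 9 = (c + 1)*(c^3 + c^2 - 9*c - 9) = (c + 1)*(c + 3)*(c^2 - 2*c - 3) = (c + 1)^2*(c + 3)*(c - 3)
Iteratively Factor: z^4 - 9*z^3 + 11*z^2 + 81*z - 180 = (z - 4)*(z^3 - 5*z^2 - 9*z + 45) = (z - 4)*(z + 3)*(z^2 - 8*z + 15) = (z - 4)*(z - 3)*(z + 3)*(z - 5)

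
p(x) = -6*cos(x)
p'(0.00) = 0.00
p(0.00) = -6.00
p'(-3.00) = -0.85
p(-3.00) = 5.94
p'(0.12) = 0.72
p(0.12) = -5.96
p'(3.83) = -3.81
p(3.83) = 4.63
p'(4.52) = -5.89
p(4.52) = 1.15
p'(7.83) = 6.00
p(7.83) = -0.14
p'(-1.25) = -5.69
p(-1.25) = -1.89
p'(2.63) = 2.94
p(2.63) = 5.23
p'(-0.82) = -4.39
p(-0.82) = -4.09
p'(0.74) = 4.05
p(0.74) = -4.43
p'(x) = 6*sin(x)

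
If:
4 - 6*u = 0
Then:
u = 2/3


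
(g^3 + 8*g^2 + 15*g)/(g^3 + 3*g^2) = (g + 5)/g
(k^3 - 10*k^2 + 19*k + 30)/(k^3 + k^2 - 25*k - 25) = (k - 6)/(k + 5)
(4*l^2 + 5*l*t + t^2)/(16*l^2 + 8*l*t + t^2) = (l + t)/(4*l + t)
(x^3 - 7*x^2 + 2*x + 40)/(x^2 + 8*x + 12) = (x^2 - 9*x + 20)/(x + 6)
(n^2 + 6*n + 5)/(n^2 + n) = (n + 5)/n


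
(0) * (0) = 0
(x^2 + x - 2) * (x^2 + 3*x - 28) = x^4 + 4*x^3 - 27*x^2 - 34*x + 56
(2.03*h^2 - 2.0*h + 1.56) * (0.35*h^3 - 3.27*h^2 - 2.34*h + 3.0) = 0.7105*h^5 - 7.3381*h^4 + 2.3358*h^3 + 5.6688*h^2 - 9.6504*h + 4.68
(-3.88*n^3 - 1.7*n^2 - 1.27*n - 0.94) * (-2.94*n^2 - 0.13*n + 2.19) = 11.4072*n^5 + 5.5024*n^4 - 4.5424*n^3 - 0.7943*n^2 - 2.6591*n - 2.0586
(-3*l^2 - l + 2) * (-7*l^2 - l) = 21*l^4 + 10*l^3 - 13*l^2 - 2*l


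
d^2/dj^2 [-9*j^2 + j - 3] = -18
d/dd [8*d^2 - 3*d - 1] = 16*d - 3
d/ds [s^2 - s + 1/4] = 2*s - 1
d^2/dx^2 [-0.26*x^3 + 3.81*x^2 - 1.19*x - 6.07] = 7.62 - 1.56*x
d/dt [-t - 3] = -1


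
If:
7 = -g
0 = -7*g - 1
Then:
No Solution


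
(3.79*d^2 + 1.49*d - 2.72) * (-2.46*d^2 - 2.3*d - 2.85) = -9.3234*d^4 - 12.3824*d^3 - 7.5373*d^2 + 2.0095*d + 7.752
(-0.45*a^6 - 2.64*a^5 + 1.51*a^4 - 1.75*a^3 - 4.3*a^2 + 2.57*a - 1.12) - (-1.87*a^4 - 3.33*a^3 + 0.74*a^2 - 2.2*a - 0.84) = -0.45*a^6 - 2.64*a^5 + 3.38*a^4 + 1.58*a^3 - 5.04*a^2 + 4.77*a - 0.28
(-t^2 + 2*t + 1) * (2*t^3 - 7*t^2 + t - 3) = -2*t^5 + 11*t^4 - 13*t^3 - 2*t^2 - 5*t - 3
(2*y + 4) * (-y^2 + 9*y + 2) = -2*y^3 + 14*y^2 + 40*y + 8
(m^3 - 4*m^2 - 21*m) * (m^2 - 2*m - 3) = m^5 - 6*m^4 - 16*m^3 + 54*m^2 + 63*m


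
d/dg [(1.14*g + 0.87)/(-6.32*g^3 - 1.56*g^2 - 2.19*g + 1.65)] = (14.4096*g^3 + 18.2736*g^2 + 2.7144*g + 3.7863)/(39.9424*g^6 + 19.7184*g^5 + 30.1152*g^4 - 14.0232*g^3 - 0.3519*g^2 - 7.227*g + 2.7225)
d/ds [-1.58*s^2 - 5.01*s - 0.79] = -3.16*s - 5.01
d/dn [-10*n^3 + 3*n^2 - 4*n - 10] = -30*n^2 + 6*n - 4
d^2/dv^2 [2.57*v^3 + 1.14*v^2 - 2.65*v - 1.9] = 15.42*v + 2.28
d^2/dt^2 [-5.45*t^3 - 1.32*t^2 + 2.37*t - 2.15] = -32.7*t - 2.64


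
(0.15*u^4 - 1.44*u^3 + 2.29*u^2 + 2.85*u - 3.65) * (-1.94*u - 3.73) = -0.291*u^5 + 2.2341*u^4 + 0.9286*u^3 - 14.0707*u^2 - 3.5495*u + 13.6145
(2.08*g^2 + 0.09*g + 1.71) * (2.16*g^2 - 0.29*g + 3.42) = 4.4928*g^4 - 0.4088*g^3 + 10.7811*g^2 - 0.1881*g + 5.8482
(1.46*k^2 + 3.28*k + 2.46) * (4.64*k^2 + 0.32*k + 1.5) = 6.7744*k^4 + 15.6864*k^3 + 14.654*k^2 + 5.7072*k + 3.69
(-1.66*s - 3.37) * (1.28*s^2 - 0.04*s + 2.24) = -2.1248*s^3 - 4.2472*s^2 - 3.5836*s - 7.5488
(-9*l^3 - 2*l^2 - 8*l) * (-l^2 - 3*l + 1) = 9*l^5 + 29*l^4 + 5*l^3 + 22*l^2 - 8*l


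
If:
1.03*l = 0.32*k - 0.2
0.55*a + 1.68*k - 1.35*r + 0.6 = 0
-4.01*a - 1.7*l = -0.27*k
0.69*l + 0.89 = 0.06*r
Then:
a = 0.41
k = -5.15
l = -1.79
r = -5.79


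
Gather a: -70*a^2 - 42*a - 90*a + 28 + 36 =-70*a^2 - 132*a + 64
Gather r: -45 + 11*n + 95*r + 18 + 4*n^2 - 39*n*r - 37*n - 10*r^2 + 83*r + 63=4*n^2 - 26*n - 10*r^2 + r*(178 - 39*n) + 36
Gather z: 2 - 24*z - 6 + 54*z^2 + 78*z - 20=54*z^2 + 54*z - 24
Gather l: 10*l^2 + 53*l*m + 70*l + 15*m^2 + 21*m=10*l^2 + l*(53*m + 70) + 15*m^2 + 21*m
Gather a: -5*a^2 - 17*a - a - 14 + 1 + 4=-5*a^2 - 18*a - 9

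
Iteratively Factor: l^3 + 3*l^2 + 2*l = (l + 2)*(l^2 + l) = (l + 1)*(l + 2)*(l)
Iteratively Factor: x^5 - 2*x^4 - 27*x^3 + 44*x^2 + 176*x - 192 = (x - 4)*(x^4 + 2*x^3 - 19*x^2 - 32*x + 48) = (x - 4)*(x - 1)*(x^3 + 3*x^2 - 16*x - 48) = (x - 4)^2*(x - 1)*(x^2 + 7*x + 12) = (x - 4)^2*(x - 1)*(x + 3)*(x + 4)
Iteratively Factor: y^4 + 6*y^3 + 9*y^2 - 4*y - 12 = (y + 2)*(y^3 + 4*y^2 + y - 6) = (y - 1)*(y + 2)*(y^2 + 5*y + 6) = (y - 1)*(y + 2)*(y + 3)*(y + 2)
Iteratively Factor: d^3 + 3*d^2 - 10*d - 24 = (d + 2)*(d^2 + d - 12) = (d - 3)*(d + 2)*(d + 4)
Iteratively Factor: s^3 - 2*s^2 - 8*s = (s + 2)*(s^2 - 4*s) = (s - 4)*(s + 2)*(s)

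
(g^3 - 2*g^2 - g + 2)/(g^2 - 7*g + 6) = (g^2 - g - 2)/(g - 6)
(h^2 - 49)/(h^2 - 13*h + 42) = (h + 7)/(h - 6)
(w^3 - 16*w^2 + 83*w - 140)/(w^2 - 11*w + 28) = w - 5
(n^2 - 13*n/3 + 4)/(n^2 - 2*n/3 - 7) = (3*n - 4)/(3*n + 7)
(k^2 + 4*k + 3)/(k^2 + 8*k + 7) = (k + 3)/(k + 7)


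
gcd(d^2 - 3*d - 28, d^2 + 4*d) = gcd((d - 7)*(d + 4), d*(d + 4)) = d + 4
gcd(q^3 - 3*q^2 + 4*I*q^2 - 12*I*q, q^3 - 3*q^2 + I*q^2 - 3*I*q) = q^2 - 3*q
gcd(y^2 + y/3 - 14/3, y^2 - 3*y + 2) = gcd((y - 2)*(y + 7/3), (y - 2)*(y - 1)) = y - 2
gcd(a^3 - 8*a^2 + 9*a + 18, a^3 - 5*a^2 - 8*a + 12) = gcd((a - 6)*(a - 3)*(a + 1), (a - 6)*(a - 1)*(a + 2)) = a - 6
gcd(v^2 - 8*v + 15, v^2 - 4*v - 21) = 1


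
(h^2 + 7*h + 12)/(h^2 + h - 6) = (h + 4)/(h - 2)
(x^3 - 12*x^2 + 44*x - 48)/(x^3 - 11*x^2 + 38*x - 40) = (x - 6)/(x - 5)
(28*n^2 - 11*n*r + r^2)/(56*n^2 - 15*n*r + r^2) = (-4*n + r)/(-8*n + r)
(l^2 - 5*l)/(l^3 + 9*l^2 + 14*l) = (l - 5)/(l^2 + 9*l + 14)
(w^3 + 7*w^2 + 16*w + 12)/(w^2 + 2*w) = w + 5 + 6/w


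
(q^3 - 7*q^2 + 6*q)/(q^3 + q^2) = (q^2 - 7*q + 6)/(q*(q + 1))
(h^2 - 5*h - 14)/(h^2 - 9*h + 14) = (h + 2)/(h - 2)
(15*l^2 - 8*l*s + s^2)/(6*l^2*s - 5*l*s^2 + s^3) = (-5*l + s)/(s*(-2*l + s))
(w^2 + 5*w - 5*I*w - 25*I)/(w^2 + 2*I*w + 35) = (w + 5)/(w + 7*I)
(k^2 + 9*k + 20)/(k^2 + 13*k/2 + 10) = 2*(k + 5)/(2*k + 5)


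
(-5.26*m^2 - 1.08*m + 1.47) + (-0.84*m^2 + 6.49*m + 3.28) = -6.1*m^2 + 5.41*m + 4.75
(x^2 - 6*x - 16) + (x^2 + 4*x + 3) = 2*x^2 - 2*x - 13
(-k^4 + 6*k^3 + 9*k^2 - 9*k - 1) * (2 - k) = k^5 - 8*k^4 + 3*k^3 + 27*k^2 - 17*k - 2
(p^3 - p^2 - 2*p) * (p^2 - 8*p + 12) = p^5 - 9*p^4 + 18*p^3 + 4*p^2 - 24*p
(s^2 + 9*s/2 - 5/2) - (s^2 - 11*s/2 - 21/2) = 10*s + 8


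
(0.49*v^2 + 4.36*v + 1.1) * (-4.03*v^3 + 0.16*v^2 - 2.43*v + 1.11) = -1.9747*v^5 - 17.4924*v^4 - 4.9261*v^3 - 9.8749*v^2 + 2.1666*v + 1.221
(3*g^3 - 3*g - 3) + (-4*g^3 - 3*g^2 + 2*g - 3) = -g^3 - 3*g^2 - g - 6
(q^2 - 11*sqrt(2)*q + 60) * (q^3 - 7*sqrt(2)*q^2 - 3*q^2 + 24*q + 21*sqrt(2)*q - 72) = q^5 - 18*sqrt(2)*q^4 - 3*q^4 + 54*sqrt(2)*q^3 + 238*q^3 - 684*sqrt(2)*q^2 - 714*q^2 + 1440*q + 2052*sqrt(2)*q - 4320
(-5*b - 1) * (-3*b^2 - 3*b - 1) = 15*b^3 + 18*b^2 + 8*b + 1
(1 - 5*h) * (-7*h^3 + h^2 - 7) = 35*h^4 - 12*h^3 + h^2 + 35*h - 7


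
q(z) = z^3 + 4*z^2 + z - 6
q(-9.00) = -420.00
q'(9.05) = 319.11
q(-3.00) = 0.00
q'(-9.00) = 172.00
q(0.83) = -1.84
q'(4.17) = 86.53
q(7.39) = 623.42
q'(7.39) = 223.96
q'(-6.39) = 72.38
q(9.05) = 1071.88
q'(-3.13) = 5.35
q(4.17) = 140.24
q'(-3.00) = 4.00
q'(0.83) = 9.71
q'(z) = 3*z^2 + 8*z + 1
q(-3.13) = -0.61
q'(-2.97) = 3.70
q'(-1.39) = -4.32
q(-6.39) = -109.98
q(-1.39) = -2.35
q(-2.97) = 0.12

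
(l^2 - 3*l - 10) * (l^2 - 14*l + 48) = l^4 - 17*l^3 + 80*l^2 - 4*l - 480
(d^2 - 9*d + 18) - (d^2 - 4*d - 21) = 39 - 5*d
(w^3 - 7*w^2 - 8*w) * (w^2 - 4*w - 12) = w^5 - 11*w^4 + 8*w^3 + 116*w^2 + 96*w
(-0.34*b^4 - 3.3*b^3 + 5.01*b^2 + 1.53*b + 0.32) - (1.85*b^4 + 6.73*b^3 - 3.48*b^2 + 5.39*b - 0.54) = -2.19*b^4 - 10.03*b^3 + 8.49*b^2 - 3.86*b + 0.86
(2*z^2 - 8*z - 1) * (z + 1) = 2*z^3 - 6*z^2 - 9*z - 1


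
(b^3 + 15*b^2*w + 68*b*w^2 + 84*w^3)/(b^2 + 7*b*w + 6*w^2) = (b^2 + 9*b*w + 14*w^2)/(b + w)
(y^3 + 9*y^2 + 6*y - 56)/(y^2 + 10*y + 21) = (y^2 + 2*y - 8)/(y + 3)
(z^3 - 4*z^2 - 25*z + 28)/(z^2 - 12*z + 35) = (z^2 + 3*z - 4)/(z - 5)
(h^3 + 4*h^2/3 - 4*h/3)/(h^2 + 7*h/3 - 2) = h*(h + 2)/(h + 3)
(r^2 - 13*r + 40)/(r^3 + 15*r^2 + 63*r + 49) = (r^2 - 13*r + 40)/(r^3 + 15*r^2 + 63*r + 49)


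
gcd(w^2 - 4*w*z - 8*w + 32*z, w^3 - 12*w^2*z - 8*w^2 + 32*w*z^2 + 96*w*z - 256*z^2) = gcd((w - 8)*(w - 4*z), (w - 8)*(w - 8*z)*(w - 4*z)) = -w^2 + 4*w*z + 8*w - 32*z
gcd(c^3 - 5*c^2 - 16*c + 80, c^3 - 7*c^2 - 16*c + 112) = c^2 - 16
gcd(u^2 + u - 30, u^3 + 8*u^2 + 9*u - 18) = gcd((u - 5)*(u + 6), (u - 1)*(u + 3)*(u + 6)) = u + 6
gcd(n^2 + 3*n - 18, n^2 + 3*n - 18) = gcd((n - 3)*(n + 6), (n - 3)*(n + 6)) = n^2 + 3*n - 18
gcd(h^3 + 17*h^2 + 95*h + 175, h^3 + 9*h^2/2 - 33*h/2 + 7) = h + 7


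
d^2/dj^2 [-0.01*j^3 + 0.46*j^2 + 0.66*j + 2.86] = 0.92 - 0.06*j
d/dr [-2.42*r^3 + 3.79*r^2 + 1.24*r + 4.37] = -7.26*r^2 + 7.58*r + 1.24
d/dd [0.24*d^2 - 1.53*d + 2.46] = 0.48*d - 1.53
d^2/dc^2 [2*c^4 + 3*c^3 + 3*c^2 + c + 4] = 24*c^2 + 18*c + 6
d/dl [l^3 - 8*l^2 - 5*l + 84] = 3*l^2 - 16*l - 5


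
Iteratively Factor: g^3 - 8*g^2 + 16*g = (g - 4)*(g^2 - 4*g) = g*(g - 4)*(g - 4)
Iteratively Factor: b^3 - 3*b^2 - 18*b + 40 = (b + 4)*(b^2 - 7*b + 10) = (b - 2)*(b + 4)*(b - 5)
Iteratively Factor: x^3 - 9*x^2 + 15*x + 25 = (x - 5)*(x^2 - 4*x - 5) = (x - 5)^2*(x + 1)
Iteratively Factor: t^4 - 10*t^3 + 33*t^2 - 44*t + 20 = (t - 5)*(t^3 - 5*t^2 + 8*t - 4) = (t - 5)*(t - 2)*(t^2 - 3*t + 2) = (t - 5)*(t - 2)*(t - 1)*(t - 2)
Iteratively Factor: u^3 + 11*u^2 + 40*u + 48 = (u + 3)*(u^2 + 8*u + 16) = (u + 3)*(u + 4)*(u + 4)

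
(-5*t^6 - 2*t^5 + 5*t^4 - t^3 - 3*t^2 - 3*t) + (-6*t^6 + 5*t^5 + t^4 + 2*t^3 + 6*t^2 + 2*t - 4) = -11*t^6 + 3*t^5 + 6*t^4 + t^3 + 3*t^2 - t - 4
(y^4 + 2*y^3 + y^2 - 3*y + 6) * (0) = 0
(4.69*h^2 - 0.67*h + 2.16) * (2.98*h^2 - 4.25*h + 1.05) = 13.9762*h^4 - 21.9291*h^3 + 14.2088*h^2 - 9.8835*h + 2.268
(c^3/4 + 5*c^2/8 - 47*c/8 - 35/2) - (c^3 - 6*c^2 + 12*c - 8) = -3*c^3/4 + 53*c^2/8 - 143*c/8 - 19/2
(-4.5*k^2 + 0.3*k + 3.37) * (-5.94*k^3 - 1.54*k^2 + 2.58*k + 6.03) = 26.73*k^5 + 5.148*k^4 - 32.0898*k^3 - 31.5508*k^2 + 10.5036*k + 20.3211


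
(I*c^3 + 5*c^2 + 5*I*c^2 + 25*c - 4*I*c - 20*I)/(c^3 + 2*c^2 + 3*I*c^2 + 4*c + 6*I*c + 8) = (I*c^2 + c*(4 + 5*I) + 20)/(c^2 + c*(2 + 4*I) + 8*I)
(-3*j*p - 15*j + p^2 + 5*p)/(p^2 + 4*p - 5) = (-3*j + p)/(p - 1)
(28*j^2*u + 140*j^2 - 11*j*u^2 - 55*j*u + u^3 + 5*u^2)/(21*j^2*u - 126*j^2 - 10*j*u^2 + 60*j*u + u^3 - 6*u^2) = (-4*j*u - 20*j + u^2 + 5*u)/(-3*j*u + 18*j + u^2 - 6*u)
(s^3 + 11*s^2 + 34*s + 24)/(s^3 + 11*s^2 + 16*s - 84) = (s^2 + 5*s + 4)/(s^2 + 5*s - 14)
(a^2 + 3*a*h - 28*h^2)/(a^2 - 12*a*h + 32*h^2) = (a + 7*h)/(a - 8*h)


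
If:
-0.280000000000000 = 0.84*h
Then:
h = -0.33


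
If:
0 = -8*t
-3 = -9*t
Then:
No Solution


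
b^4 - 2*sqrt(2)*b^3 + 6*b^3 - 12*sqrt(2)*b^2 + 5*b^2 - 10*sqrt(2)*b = b*(b + 1)*(b + 5)*(b - 2*sqrt(2))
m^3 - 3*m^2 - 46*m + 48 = (m - 8)*(m - 1)*(m + 6)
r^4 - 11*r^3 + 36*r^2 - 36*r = r*(r - 6)*(r - 3)*(r - 2)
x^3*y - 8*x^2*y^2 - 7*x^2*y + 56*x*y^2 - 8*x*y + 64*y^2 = (x - 8)*(x - 8*y)*(x*y + y)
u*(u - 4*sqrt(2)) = u^2 - 4*sqrt(2)*u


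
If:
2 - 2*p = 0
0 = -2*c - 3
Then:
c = -3/2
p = 1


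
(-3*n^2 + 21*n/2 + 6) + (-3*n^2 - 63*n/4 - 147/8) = -6*n^2 - 21*n/4 - 99/8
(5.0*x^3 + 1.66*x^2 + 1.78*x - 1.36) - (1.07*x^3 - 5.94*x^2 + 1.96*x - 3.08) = 3.93*x^3 + 7.6*x^2 - 0.18*x + 1.72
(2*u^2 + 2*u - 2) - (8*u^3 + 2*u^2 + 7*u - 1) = -8*u^3 - 5*u - 1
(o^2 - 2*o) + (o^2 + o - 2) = 2*o^2 - o - 2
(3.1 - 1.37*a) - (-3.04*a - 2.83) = 1.67*a + 5.93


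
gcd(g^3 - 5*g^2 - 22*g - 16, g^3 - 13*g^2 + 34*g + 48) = g^2 - 7*g - 8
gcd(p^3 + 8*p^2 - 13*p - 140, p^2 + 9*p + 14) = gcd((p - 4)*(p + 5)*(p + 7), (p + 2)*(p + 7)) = p + 7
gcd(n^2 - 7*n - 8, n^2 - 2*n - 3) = n + 1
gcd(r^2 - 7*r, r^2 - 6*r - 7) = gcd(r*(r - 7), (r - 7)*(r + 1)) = r - 7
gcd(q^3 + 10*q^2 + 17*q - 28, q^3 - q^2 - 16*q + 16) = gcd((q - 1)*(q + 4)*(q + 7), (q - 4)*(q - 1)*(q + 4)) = q^2 + 3*q - 4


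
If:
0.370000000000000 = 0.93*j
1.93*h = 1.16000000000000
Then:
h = 0.60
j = 0.40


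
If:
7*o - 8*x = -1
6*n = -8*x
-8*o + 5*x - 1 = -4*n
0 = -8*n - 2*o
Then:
No Solution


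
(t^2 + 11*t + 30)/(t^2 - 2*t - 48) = (t + 5)/(t - 8)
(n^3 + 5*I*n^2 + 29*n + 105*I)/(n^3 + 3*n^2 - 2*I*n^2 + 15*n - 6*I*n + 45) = (n + 7*I)/(n + 3)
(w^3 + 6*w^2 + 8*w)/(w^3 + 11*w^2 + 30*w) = (w^2 + 6*w + 8)/(w^2 + 11*w + 30)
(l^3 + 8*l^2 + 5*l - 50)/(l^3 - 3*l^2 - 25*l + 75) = (l^2 + 3*l - 10)/(l^2 - 8*l + 15)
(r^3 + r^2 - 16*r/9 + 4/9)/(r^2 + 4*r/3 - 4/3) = r - 1/3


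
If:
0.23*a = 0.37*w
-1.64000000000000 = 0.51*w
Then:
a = -5.17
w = -3.22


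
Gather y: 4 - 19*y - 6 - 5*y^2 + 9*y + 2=-5*y^2 - 10*y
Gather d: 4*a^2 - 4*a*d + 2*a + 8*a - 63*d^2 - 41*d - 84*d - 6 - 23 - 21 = 4*a^2 + 10*a - 63*d^2 + d*(-4*a - 125) - 50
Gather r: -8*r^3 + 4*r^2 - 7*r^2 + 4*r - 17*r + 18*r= -8*r^3 - 3*r^2 + 5*r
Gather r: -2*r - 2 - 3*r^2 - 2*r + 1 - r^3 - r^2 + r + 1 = -r^3 - 4*r^2 - 3*r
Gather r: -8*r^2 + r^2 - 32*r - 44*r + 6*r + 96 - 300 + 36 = -7*r^2 - 70*r - 168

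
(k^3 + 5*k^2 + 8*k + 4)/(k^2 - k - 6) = (k^2 + 3*k + 2)/(k - 3)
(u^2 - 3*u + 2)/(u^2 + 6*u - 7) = (u - 2)/(u + 7)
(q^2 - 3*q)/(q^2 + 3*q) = (q - 3)/(q + 3)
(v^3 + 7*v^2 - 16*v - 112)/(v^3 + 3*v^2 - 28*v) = (v + 4)/v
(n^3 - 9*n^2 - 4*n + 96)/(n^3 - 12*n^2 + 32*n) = (n + 3)/n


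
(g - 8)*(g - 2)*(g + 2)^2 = g^4 - 6*g^3 - 20*g^2 + 24*g + 64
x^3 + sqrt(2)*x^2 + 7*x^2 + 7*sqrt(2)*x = x*(x + 7)*(x + sqrt(2))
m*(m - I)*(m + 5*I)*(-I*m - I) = -I*m^4 + 4*m^3 - I*m^3 + 4*m^2 - 5*I*m^2 - 5*I*m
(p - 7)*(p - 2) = p^2 - 9*p + 14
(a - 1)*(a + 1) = a^2 - 1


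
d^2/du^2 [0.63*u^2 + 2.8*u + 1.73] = 1.26000000000000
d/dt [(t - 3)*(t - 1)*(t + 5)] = 3*t^2 + 2*t - 17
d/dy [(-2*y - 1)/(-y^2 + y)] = (-2*y^2 - 2*y + 1)/(y^2*(y^2 - 2*y + 1))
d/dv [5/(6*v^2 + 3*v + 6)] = 5*(-4*v - 1)/(3*(2*v^2 + v + 2)^2)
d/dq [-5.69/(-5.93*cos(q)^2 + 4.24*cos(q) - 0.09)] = (67.4834*cos(q) - 24.1256)*sin(q)/(5.93*cos(q)^2 - 4.24*cos(q) + 0.09)^2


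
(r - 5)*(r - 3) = r^2 - 8*r + 15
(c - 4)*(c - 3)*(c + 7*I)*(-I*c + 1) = -I*c^4 + 8*c^3 + 7*I*c^3 - 56*c^2 - 5*I*c^2 + 96*c - 49*I*c + 84*I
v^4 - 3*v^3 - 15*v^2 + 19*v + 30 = (v - 5)*(v - 2)*(v + 1)*(v + 3)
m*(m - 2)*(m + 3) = m^3 + m^2 - 6*m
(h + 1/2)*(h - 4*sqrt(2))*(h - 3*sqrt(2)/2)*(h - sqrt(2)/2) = h^4 - 6*sqrt(2)*h^3 + h^3/2 - 3*sqrt(2)*h^2 + 35*h^2/2 - 6*sqrt(2)*h + 35*h/4 - 3*sqrt(2)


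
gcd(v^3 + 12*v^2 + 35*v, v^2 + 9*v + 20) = v + 5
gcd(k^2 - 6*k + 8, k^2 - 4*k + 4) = k - 2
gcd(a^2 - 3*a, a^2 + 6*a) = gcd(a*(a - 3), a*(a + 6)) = a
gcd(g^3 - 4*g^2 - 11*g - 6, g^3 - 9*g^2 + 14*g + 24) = g^2 - 5*g - 6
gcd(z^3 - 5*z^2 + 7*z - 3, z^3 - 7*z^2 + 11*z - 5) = z^2 - 2*z + 1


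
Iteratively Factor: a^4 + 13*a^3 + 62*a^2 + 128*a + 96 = (a + 4)*(a^3 + 9*a^2 + 26*a + 24) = (a + 3)*(a + 4)*(a^2 + 6*a + 8) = (a + 3)*(a + 4)^2*(a + 2)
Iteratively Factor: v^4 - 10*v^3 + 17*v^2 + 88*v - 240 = (v - 4)*(v^3 - 6*v^2 - 7*v + 60) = (v - 5)*(v - 4)*(v^2 - v - 12) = (v - 5)*(v - 4)^2*(v + 3)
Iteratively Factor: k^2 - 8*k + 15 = (k - 3)*(k - 5)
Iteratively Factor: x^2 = (x)*(x)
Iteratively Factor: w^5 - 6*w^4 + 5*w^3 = (w - 1)*(w^4 - 5*w^3) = w*(w - 1)*(w^3 - 5*w^2) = w^2*(w - 1)*(w^2 - 5*w) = w^3*(w - 1)*(w - 5)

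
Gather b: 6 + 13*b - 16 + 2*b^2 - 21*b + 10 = 2*b^2 - 8*b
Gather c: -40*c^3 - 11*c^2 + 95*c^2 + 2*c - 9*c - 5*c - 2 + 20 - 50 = -40*c^3 + 84*c^2 - 12*c - 32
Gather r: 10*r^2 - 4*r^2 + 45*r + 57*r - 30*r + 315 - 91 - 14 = 6*r^2 + 72*r + 210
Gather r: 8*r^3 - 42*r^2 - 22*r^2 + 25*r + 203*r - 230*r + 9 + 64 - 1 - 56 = 8*r^3 - 64*r^2 - 2*r + 16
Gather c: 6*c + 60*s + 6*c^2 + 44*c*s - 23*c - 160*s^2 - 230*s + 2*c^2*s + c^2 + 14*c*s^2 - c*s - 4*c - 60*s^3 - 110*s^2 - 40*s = c^2*(2*s + 7) + c*(14*s^2 + 43*s - 21) - 60*s^3 - 270*s^2 - 210*s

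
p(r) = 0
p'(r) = 0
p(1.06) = 0.00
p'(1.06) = 0.00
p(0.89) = 0.00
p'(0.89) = 0.00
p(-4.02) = 0.00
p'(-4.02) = 0.00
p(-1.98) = 0.00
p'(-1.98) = 0.00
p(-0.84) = 0.00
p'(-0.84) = 0.00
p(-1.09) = 0.00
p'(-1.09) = 0.00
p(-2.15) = 0.00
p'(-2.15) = 0.00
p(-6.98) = 0.00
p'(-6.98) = 0.00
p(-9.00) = 0.00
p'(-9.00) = 0.00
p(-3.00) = 0.00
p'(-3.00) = 0.00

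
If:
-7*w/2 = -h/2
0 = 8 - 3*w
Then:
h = 56/3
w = 8/3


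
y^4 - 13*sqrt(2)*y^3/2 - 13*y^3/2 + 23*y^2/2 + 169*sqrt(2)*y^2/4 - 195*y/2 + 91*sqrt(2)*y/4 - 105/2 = (y - 7)*(y + 1/2)*(y - 5*sqrt(2))*(y - 3*sqrt(2)/2)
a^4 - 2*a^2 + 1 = (a - 1)^2*(a + 1)^2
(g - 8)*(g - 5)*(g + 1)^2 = g^4 - 11*g^3 + 15*g^2 + 67*g + 40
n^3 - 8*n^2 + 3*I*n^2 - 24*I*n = n*(n - 8)*(n + 3*I)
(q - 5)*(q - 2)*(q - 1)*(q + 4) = q^4 - 4*q^3 - 15*q^2 + 58*q - 40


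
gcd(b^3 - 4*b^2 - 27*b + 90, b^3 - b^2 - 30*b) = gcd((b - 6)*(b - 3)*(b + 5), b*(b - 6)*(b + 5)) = b^2 - b - 30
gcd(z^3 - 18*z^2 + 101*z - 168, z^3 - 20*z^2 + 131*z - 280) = z^2 - 15*z + 56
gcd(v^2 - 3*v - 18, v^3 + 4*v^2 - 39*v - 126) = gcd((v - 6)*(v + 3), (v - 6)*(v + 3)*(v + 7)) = v^2 - 3*v - 18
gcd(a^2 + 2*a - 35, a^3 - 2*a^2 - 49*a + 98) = a + 7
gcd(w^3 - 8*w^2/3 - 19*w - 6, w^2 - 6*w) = w - 6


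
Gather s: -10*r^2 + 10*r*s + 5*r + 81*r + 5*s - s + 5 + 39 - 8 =-10*r^2 + 86*r + s*(10*r + 4) + 36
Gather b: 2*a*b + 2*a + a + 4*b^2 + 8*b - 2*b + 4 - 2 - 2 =3*a + 4*b^2 + b*(2*a + 6)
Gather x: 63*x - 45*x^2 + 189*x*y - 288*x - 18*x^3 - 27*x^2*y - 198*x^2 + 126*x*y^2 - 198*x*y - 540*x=-18*x^3 + x^2*(-27*y - 243) + x*(126*y^2 - 9*y - 765)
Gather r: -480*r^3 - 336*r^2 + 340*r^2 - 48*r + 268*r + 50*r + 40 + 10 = -480*r^3 + 4*r^2 + 270*r + 50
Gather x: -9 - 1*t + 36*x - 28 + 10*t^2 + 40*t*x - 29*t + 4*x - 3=10*t^2 - 30*t + x*(40*t + 40) - 40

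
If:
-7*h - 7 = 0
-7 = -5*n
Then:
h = -1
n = 7/5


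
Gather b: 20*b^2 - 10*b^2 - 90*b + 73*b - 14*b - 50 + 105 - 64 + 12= 10*b^2 - 31*b + 3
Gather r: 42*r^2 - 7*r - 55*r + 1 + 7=42*r^2 - 62*r + 8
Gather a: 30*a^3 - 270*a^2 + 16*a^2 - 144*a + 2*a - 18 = 30*a^3 - 254*a^2 - 142*a - 18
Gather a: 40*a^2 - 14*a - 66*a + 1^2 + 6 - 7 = 40*a^2 - 80*a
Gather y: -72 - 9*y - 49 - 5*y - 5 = -14*y - 126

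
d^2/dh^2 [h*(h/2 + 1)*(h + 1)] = 3*h + 3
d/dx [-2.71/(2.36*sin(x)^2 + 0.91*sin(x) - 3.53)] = (12.7912*sin(x) + 2.4661)*cos(x)/(2.36*sin(x)^2 + 0.91*sin(x) - 3.53)^2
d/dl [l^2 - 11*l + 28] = 2*l - 11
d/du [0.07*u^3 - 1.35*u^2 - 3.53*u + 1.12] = 0.21*u^2 - 2.7*u - 3.53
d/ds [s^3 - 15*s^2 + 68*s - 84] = 3*s^2 - 30*s + 68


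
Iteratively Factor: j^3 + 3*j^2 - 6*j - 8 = (j + 4)*(j^2 - j - 2) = (j - 2)*(j + 4)*(j + 1)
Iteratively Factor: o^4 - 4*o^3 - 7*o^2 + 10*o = (o + 2)*(o^3 - 6*o^2 + 5*o) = (o - 5)*(o + 2)*(o^2 - o) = o*(o - 5)*(o + 2)*(o - 1)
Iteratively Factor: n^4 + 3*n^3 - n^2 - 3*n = (n - 1)*(n^3 + 4*n^2 + 3*n) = (n - 1)*(n + 3)*(n^2 + n) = n*(n - 1)*(n + 3)*(n + 1)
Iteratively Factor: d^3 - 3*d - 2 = (d + 1)*(d^2 - d - 2) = (d - 2)*(d + 1)*(d + 1)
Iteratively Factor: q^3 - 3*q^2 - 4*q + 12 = (q + 2)*(q^2 - 5*q + 6) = (q - 3)*(q + 2)*(q - 2)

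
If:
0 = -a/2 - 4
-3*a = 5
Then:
No Solution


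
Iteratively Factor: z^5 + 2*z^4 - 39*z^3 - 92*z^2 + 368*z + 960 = (z - 4)*(z^4 + 6*z^3 - 15*z^2 - 152*z - 240) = (z - 4)*(z + 4)*(z^3 + 2*z^2 - 23*z - 60) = (z - 5)*(z - 4)*(z + 4)*(z^2 + 7*z + 12) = (z - 5)*(z - 4)*(z + 4)^2*(z + 3)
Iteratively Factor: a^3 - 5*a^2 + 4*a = (a)*(a^2 - 5*a + 4) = a*(a - 4)*(a - 1)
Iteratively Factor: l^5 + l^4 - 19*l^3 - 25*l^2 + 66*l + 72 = (l + 3)*(l^4 - 2*l^3 - 13*l^2 + 14*l + 24) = (l - 2)*(l + 3)*(l^3 - 13*l - 12) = (l - 4)*(l - 2)*(l + 3)*(l^2 + 4*l + 3) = (l - 4)*(l - 2)*(l + 1)*(l + 3)*(l + 3)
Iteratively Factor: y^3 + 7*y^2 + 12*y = (y)*(y^2 + 7*y + 12) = y*(y + 4)*(y + 3)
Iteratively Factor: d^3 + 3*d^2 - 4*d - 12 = (d - 2)*(d^2 + 5*d + 6) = (d - 2)*(d + 2)*(d + 3)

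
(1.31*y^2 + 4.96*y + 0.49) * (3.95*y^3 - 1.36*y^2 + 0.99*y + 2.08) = 5.1745*y^5 + 17.8104*y^4 - 3.5132*y^3 + 6.9688*y^2 + 10.8019*y + 1.0192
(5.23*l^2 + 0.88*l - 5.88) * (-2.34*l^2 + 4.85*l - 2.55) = -12.2382*l^4 + 23.3063*l^3 + 4.6907*l^2 - 30.762*l + 14.994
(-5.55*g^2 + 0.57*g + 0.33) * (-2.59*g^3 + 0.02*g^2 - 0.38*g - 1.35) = 14.3745*g^5 - 1.5873*g^4 + 1.2657*g^3 + 7.2825*g^2 - 0.8949*g - 0.4455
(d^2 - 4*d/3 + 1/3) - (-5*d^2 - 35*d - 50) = 6*d^2 + 101*d/3 + 151/3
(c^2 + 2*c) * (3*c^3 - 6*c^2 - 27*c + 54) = 3*c^5 - 39*c^3 + 108*c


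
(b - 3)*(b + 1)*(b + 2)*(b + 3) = b^4 + 3*b^3 - 7*b^2 - 27*b - 18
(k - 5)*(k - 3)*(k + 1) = k^3 - 7*k^2 + 7*k + 15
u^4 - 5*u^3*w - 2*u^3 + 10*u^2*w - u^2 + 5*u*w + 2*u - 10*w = (u - 2)*(u - 1)*(u + 1)*(u - 5*w)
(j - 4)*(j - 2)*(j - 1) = j^3 - 7*j^2 + 14*j - 8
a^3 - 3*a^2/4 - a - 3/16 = (a - 3/2)*(a + 1/4)*(a + 1/2)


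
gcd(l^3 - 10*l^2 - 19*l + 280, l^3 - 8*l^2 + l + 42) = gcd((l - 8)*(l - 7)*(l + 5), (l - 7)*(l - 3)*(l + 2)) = l - 7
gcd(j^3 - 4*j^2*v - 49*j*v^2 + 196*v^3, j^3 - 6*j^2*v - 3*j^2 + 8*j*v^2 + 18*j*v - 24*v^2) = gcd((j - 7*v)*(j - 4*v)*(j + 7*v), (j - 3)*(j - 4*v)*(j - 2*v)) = -j + 4*v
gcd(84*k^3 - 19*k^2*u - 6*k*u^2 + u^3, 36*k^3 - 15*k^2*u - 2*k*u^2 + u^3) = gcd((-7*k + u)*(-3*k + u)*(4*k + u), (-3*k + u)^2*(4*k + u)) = -12*k^2 + k*u + u^2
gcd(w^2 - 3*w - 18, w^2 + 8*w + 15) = w + 3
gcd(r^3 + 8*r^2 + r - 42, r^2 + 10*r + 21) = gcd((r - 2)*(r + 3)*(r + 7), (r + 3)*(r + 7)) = r^2 + 10*r + 21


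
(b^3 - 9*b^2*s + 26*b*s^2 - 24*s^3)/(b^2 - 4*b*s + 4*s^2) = (-b^2 + 7*b*s - 12*s^2)/(-b + 2*s)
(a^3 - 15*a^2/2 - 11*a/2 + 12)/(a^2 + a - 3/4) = 2*(a^2 - 9*a + 8)/(2*a - 1)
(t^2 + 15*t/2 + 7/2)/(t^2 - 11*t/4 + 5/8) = 4*(2*t^2 + 15*t + 7)/(8*t^2 - 22*t + 5)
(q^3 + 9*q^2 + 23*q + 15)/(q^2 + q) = q + 8 + 15/q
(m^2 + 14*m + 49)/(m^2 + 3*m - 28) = (m + 7)/(m - 4)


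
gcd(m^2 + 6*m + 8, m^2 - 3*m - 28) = m + 4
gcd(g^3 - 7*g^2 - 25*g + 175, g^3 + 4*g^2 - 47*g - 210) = g^2 - 2*g - 35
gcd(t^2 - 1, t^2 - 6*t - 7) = t + 1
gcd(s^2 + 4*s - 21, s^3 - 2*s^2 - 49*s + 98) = s + 7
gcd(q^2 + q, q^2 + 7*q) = q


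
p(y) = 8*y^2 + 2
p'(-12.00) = -192.00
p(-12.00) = 1154.00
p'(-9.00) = -144.00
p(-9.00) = 650.00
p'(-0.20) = -3.20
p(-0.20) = 2.32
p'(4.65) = 74.40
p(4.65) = 174.98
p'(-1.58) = -25.28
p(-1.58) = 21.97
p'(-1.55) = -24.80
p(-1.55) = 21.22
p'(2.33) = 37.28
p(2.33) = 45.43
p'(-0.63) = -10.08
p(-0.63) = 5.18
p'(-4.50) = -72.00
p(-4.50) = 164.00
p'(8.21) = 131.36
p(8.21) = 541.23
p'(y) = 16*y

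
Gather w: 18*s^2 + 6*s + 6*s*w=18*s^2 + 6*s*w + 6*s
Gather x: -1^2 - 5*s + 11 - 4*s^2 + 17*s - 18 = -4*s^2 + 12*s - 8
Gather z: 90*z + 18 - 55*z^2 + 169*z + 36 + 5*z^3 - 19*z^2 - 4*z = 5*z^3 - 74*z^2 + 255*z + 54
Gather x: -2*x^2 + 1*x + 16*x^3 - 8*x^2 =16*x^3 - 10*x^2 + x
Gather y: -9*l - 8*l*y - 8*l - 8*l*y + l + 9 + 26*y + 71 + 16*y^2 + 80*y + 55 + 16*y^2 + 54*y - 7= -16*l + 32*y^2 + y*(160 - 16*l) + 128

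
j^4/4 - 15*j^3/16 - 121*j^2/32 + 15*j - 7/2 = (j/4 + 1)*(j - 4)*(j - 7/2)*(j - 1/4)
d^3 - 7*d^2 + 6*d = d*(d - 6)*(d - 1)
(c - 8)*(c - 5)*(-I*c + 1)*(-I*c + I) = -c^4 + 14*c^3 - I*c^3 - 53*c^2 + 14*I*c^2 + 40*c - 53*I*c + 40*I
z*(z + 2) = z^2 + 2*z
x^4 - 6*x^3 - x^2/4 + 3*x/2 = x*(x - 6)*(x - 1/2)*(x + 1/2)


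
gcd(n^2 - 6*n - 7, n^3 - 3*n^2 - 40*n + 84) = n - 7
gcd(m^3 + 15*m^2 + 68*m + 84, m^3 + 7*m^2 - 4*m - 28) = m^2 + 9*m + 14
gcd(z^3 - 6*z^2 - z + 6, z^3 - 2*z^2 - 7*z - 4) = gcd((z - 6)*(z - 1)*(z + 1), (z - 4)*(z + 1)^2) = z + 1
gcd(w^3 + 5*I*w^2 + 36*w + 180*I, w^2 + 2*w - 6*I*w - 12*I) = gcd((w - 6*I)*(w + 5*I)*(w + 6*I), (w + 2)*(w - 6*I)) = w - 6*I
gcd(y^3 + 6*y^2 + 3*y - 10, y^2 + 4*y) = 1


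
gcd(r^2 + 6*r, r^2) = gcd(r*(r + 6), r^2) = r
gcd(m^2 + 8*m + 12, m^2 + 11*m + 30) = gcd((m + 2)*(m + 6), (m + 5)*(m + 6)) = m + 6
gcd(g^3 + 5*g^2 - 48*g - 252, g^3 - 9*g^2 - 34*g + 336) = g^2 - g - 42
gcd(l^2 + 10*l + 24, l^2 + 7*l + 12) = l + 4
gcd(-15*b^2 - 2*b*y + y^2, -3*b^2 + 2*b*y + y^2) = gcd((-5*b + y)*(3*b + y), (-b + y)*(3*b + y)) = 3*b + y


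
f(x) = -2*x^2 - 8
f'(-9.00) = 36.00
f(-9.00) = -170.00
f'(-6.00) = 24.00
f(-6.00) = -80.00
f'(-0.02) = 0.08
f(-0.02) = -8.00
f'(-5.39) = 21.56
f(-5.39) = -66.10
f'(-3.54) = 14.16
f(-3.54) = -33.06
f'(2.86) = -11.44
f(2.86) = -24.36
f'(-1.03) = 4.12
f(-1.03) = -10.12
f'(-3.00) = 12.00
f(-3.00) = -26.00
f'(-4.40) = 17.60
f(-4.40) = -46.72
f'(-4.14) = 16.56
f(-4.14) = -42.28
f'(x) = -4*x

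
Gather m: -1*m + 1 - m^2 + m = 1 - m^2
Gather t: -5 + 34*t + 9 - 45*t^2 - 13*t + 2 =-45*t^2 + 21*t + 6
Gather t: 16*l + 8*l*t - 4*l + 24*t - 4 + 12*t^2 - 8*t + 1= 12*l + 12*t^2 + t*(8*l + 16) - 3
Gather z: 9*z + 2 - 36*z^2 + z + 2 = -36*z^2 + 10*z + 4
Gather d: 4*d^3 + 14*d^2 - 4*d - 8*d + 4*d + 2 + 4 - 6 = 4*d^3 + 14*d^2 - 8*d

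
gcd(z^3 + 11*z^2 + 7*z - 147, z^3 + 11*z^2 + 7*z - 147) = z^3 + 11*z^2 + 7*z - 147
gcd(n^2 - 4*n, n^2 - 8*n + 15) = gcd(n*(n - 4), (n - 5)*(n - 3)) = 1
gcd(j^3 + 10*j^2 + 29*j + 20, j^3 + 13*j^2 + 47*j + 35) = j^2 + 6*j + 5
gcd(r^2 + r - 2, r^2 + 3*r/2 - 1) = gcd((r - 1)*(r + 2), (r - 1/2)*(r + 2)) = r + 2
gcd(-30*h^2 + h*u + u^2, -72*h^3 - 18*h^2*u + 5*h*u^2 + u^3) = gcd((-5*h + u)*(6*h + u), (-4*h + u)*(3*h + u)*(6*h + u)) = 6*h + u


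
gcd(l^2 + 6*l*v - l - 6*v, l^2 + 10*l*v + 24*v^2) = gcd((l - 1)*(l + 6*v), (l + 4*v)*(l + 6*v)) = l + 6*v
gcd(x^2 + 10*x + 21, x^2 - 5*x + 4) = 1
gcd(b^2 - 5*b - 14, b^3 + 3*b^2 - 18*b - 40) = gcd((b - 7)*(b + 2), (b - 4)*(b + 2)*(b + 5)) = b + 2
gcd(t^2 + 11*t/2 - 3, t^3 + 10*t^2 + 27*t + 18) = t + 6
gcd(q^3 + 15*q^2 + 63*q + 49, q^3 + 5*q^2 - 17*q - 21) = q^2 + 8*q + 7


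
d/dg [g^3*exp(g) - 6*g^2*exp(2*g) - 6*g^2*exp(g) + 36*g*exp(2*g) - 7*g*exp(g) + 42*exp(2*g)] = (g^3 - 12*g^2*exp(g) - 3*g^2 + 60*g*exp(g) - 19*g + 120*exp(g) - 7)*exp(g)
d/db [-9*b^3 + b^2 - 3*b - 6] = -27*b^2 + 2*b - 3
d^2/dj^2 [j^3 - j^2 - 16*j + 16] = 6*j - 2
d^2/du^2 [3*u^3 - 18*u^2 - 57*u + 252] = 18*u - 36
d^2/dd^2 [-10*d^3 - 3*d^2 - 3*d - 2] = -60*d - 6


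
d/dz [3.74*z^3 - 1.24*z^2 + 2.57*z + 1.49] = 11.22*z^2 - 2.48*z + 2.57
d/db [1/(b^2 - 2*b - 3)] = 2*(1 - b)/(-b^2 + 2*b + 3)^2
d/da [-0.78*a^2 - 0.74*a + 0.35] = -1.56*a - 0.74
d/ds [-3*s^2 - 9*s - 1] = -6*s - 9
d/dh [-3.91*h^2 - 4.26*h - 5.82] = -7.82*h - 4.26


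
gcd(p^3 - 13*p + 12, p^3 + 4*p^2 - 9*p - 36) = p^2 + p - 12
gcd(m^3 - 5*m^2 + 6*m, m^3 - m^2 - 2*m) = m^2 - 2*m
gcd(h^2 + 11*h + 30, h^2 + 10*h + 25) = h + 5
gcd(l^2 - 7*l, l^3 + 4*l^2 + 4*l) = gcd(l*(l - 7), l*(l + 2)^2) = l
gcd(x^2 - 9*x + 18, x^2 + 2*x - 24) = 1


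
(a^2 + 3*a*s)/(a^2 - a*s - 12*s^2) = a/(a - 4*s)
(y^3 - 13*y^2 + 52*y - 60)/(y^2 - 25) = (y^2 - 8*y + 12)/(y + 5)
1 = 1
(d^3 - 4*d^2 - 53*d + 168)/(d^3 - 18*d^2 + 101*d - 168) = (d + 7)/(d - 7)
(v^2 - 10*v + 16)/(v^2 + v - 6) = (v - 8)/(v + 3)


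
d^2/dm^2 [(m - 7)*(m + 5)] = 2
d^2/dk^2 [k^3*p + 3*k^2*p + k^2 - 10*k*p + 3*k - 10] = 6*k*p + 6*p + 2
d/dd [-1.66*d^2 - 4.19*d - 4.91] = -3.32*d - 4.19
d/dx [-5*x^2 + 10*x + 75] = 10 - 10*x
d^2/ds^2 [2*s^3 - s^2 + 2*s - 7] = 12*s - 2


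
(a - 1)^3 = a^3 - 3*a^2 + 3*a - 1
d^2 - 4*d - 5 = (d - 5)*(d + 1)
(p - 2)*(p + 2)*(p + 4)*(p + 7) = p^4 + 11*p^3 + 24*p^2 - 44*p - 112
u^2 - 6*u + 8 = (u - 4)*(u - 2)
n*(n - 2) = n^2 - 2*n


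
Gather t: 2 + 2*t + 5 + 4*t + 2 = 6*t + 9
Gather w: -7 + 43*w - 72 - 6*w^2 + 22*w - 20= -6*w^2 + 65*w - 99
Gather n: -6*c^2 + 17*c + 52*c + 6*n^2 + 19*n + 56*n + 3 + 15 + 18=-6*c^2 + 69*c + 6*n^2 + 75*n + 36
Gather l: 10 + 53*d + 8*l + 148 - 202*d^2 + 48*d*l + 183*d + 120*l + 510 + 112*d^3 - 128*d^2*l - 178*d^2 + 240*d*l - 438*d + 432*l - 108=112*d^3 - 380*d^2 - 202*d + l*(-128*d^2 + 288*d + 560) + 560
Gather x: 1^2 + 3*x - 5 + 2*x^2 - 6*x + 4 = 2*x^2 - 3*x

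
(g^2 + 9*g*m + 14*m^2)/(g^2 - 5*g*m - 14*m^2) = (g + 7*m)/(g - 7*m)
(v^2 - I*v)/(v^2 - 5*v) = (v - I)/(v - 5)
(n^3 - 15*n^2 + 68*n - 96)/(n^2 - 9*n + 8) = (n^2 - 7*n + 12)/(n - 1)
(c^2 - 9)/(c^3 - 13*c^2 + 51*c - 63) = (c + 3)/(c^2 - 10*c + 21)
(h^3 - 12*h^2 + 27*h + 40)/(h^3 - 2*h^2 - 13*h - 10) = (h - 8)/(h + 2)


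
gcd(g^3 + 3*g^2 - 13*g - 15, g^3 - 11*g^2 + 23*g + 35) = g + 1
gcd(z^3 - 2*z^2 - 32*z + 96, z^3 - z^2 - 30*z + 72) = z^2 + 2*z - 24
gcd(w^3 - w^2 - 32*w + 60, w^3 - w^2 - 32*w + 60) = w^3 - w^2 - 32*w + 60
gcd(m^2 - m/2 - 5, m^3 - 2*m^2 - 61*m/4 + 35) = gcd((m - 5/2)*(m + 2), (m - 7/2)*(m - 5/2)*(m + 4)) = m - 5/2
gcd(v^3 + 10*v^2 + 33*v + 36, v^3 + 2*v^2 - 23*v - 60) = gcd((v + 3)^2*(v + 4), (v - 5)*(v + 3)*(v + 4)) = v^2 + 7*v + 12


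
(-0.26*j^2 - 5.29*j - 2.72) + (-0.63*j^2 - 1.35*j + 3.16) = -0.89*j^2 - 6.64*j + 0.44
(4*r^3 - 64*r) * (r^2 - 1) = 4*r^5 - 68*r^3 + 64*r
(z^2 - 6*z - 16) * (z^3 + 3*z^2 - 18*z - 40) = z^5 - 3*z^4 - 52*z^3 + 20*z^2 + 528*z + 640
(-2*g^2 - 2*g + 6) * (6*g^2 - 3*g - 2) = -12*g^4 - 6*g^3 + 46*g^2 - 14*g - 12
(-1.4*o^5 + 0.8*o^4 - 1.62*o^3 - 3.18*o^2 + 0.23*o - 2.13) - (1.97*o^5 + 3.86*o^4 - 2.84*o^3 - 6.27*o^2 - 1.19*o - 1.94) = -3.37*o^5 - 3.06*o^4 + 1.22*o^3 + 3.09*o^2 + 1.42*o - 0.19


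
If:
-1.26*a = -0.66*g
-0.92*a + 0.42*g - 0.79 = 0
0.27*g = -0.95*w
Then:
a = -6.68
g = -12.76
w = 3.63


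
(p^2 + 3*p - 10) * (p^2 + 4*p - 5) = p^4 + 7*p^3 - 3*p^2 - 55*p + 50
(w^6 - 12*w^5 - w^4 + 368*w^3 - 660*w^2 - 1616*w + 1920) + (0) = w^6 - 12*w^5 - w^4 + 368*w^3 - 660*w^2 - 1616*w + 1920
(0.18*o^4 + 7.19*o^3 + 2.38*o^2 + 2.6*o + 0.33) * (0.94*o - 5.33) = 0.1692*o^5 + 5.7992*o^4 - 36.0855*o^3 - 10.2414*o^2 - 13.5478*o - 1.7589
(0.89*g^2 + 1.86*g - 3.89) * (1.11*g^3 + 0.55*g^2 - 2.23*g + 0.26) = 0.9879*g^5 + 2.5541*g^4 - 5.2796*g^3 - 6.0559*g^2 + 9.1583*g - 1.0114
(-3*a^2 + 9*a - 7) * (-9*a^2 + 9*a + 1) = 27*a^4 - 108*a^3 + 141*a^2 - 54*a - 7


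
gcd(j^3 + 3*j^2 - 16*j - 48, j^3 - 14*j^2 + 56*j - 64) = j - 4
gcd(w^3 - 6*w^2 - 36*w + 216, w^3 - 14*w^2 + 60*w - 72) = w^2 - 12*w + 36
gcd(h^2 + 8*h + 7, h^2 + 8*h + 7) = h^2 + 8*h + 7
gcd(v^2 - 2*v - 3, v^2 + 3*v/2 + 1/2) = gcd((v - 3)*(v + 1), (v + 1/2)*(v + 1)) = v + 1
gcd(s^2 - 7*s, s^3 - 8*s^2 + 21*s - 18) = 1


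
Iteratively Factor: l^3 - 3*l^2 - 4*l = (l - 4)*(l^2 + l) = (l - 4)*(l + 1)*(l)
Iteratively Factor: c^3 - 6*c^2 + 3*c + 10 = (c - 5)*(c^2 - c - 2) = (c - 5)*(c - 2)*(c + 1)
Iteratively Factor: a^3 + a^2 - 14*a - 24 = (a + 3)*(a^2 - 2*a - 8) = (a - 4)*(a + 3)*(a + 2)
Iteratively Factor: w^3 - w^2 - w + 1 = (w - 1)*(w^2 - 1) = (w - 1)^2*(w + 1)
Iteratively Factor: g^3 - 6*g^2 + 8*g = (g - 2)*(g^2 - 4*g) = (g - 4)*(g - 2)*(g)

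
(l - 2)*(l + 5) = l^2 + 3*l - 10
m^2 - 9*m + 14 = (m - 7)*(m - 2)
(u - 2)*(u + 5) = u^2 + 3*u - 10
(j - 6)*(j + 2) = j^2 - 4*j - 12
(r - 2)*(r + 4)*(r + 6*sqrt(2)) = r^3 + 2*r^2 + 6*sqrt(2)*r^2 - 8*r + 12*sqrt(2)*r - 48*sqrt(2)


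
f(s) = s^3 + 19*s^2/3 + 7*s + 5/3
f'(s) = 3*s^2 + 38*s/3 + 7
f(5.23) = 354.57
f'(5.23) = 155.31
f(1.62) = 33.88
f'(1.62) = 35.39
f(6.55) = 600.24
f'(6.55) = 218.67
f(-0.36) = -0.08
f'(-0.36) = 2.83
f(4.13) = 209.05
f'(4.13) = 110.48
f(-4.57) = 6.50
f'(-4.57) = 11.77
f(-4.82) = 3.09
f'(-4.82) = 15.64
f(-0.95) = -0.12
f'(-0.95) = -2.33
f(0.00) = 1.67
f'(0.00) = 7.00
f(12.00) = 2725.67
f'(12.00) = 591.00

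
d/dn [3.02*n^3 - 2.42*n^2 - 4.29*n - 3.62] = 9.06*n^2 - 4.84*n - 4.29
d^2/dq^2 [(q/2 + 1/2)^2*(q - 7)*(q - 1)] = 3*q^2 - 9*q - 4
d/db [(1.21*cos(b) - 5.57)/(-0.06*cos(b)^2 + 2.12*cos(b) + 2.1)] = (-0.0726*cos(b)^2 + 0.6684*cos(b) - 14.3494)*sin(b)/(0.0036*cos(b)^4 - 0.2544*cos(b)^3 + 4.2424*cos(b)^2 + 8.904*cos(b) + 4.41)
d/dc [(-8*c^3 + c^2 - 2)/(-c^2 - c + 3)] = (2*c*(12*c - 1)*(c^2 + c - 3) - (2*c + 1)*(8*c^3 - c^2 + 2))/(c^2 + c - 3)^2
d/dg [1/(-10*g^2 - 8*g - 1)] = 4*(5*g + 2)/(10*g^2 + 8*g + 1)^2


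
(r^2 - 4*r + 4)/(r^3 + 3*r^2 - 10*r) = (r - 2)/(r*(r + 5))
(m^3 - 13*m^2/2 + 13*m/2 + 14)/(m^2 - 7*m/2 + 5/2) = (2*m^3 - 13*m^2 + 13*m + 28)/(2*m^2 - 7*m + 5)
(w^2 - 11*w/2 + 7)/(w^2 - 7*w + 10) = (w - 7/2)/(w - 5)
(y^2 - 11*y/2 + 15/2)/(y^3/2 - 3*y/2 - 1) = (-2*y^2 + 11*y - 15)/(-y^3 + 3*y + 2)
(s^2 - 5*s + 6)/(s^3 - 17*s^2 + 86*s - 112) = (s - 3)/(s^2 - 15*s + 56)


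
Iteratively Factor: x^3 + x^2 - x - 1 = (x + 1)*(x^2 - 1) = (x + 1)^2*(x - 1)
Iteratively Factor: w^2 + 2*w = (w)*(w + 2)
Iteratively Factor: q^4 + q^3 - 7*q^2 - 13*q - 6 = (q + 2)*(q^3 - q^2 - 5*q - 3) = (q + 1)*(q + 2)*(q^2 - 2*q - 3) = (q + 1)^2*(q + 2)*(q - 3)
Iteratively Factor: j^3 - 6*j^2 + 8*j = (j)*(j^2 - 6*j + 8) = j*(j - 4)*(j - 2)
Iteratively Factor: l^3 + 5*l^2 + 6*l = (l + 3)*(l^2 + 2*l) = (l + 2)*(l + 3)*(l)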